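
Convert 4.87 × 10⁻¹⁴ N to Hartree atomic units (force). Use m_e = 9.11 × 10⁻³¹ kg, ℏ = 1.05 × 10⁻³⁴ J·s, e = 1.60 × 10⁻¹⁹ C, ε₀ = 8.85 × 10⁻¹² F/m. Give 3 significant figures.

atomic unit of force: F_au = E_h/a₀ = m_e²e⁶/((4πε₀)³ℏ⁴) = 8.33 × 10⁻⁸ N.
4.87 × 10⁻¹⁴ / 8.33 × 10⁻⁸ = 5.85 × 10⁻⁷

5.85 × 10⁻⁷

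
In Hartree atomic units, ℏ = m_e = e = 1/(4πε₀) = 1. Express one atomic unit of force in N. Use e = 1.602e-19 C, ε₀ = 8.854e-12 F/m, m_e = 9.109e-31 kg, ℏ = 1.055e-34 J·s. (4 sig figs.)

From ℏ = m_e = e = 1/(4πε₀) = 1 the force scale is F_au = E_h/a₀ = m_e²e⁶/((4πε₀)³ℏ⁴).
E_h = 4.354e-18 J
a₀ = 5.297e-11 m
E_h/a₀ = 8.220e-8 N

8.220e-8 N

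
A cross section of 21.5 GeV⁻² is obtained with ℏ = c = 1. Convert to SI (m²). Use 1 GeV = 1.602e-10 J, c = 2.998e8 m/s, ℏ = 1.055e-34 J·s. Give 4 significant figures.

8.381e-31 m²

Area is [L]² = [E]⁻²·(ℏc)²; restore (ℏc)².
1 GeV⁻² → (ℏc)² × (1 GeV in J)⁻² = 3.898e-32 m².
Result: 21.5 × 3.898e-32 = 8.381e-31 m².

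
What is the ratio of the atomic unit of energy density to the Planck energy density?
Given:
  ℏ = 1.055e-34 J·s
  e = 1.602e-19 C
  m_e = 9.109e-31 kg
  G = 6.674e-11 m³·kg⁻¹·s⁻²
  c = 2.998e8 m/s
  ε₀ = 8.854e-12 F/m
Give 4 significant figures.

atomic unit of energy density: u_au = E_h/a₀³ = m_e⁴e¹⁰/((4πε₀)⁵ℏ⁸) = 2.929e13 J/m³
Planck energy density: u_P = c⁷/(ℏG²) = 4.632e113 J/m³
ratio = 2.929e13 / 4.632e113 = 6.323e-101

6.323e-101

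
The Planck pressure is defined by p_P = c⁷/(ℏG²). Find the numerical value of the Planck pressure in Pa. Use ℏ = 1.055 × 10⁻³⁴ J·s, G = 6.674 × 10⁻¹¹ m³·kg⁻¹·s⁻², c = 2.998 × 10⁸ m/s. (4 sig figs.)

p_P = c⁷/(ℏG²)
  = 2.177 × 10⁵⁹ / 4.699 × 10⁻⁵⁵
  = 4.632 × 10¹¹³ Pa

4.632 × 10¹¹³ Pa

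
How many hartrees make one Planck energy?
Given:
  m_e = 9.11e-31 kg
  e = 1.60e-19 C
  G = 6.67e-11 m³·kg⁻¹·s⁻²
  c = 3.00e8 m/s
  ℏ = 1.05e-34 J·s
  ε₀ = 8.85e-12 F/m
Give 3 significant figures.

Planck energy: E_P = √(ℏc⁵/G) = 1.96e9 J
hartree: E_h = m_e e⁴/(4πε₀ℏ)² = 4.38e-18 J
ratio = 1.96e9 / 4.38e-18 = 4.47e26

4.47e26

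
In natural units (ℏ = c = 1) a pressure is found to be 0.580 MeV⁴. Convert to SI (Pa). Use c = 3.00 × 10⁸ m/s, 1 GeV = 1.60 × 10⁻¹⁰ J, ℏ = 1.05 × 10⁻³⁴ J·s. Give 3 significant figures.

Pressure is [E]/[L]³ = [E]⁴/(ℏc)³.
1 GeV⁴ → 1/(ℏc)³ × (1 GeV in J)⁴ = 2.10 × 10³⁷ Pa.
Convert the energy scale: 0.580 MeV⁴ = 5.80 × 10⁻¹³ GeV⁴.
Result: 5.80 × 10⁻¹³ × 2.10 × 10³⁷ = 1.22 × 10²⁵ Pa.

1.22 × 10²⁵ Pa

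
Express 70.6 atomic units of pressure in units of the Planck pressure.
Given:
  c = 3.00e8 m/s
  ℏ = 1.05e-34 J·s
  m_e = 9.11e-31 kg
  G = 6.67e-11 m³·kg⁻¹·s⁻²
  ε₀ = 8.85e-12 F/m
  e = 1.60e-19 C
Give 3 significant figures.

atomic unit of pressure: P_au = E_h/a₀³ = m_e⁴e¹⁰/((4πε₀)⁵ℏ⁸) = 3.01e13 Pa
Planck pressure: p_P = c⁷/(ℏG²) = 4.68e113 Pa
70.6 × 3.01e13 / 4.68e113 = 4.54e-99

4.54e-99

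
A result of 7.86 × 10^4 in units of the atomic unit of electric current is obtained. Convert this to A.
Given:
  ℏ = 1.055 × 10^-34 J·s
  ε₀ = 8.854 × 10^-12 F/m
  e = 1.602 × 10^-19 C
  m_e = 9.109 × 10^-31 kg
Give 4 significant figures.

One atomic unit of electric current: I_au = e E_h/ℏ = m_e e⁵/((4πε₀)²ℏ³) = 6.612 × 10^-3 A.
7.86 × 10^4 × 6.612 × 10^-3 A = 519.7 A

519.7 A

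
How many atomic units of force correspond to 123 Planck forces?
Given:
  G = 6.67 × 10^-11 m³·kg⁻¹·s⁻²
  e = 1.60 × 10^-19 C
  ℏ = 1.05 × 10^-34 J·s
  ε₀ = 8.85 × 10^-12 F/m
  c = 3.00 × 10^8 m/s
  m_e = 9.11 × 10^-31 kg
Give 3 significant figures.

1.79 × 10^53

Planck force: F_P = c⁴/G = 1.21 × 10^44 N
atomic unit of force: F_au = E_h/a₀ = m_e²e⁶/((4πε₀)³ℏ⁴) = 8.33 × 10^-8 N
123 × 1.21 × 10^44 / 8.33 × 10^-8 = 1.79 × 10^53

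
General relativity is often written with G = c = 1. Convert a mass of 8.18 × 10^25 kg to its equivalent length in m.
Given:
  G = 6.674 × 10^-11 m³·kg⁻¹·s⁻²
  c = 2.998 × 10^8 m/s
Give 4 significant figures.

In G = c = 1 units mass has dimensions of length; the conversion factor is G/c².
8.18 × 10^25 kg × (G/c²) = 0.06074 m

0.06074 m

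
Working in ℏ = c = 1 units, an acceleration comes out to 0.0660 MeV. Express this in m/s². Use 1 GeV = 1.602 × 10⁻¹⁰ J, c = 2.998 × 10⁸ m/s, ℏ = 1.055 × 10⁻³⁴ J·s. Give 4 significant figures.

Acceleration is [L]/[T]² = c·[E]/ℏ.
1 GeV → c/ℏ × (1 GeV in J) = 4.552 × 10³² m/s².
Convert the energy scale: 0.0660 MeV = 6.60 × 10⁻⁵ GeV.
Result: 6.60 × 10⁻⁵ × 4.552 × 10³² = 3.005 × 10²⁸ m/s².

3.005 × 10²⁸ m/s²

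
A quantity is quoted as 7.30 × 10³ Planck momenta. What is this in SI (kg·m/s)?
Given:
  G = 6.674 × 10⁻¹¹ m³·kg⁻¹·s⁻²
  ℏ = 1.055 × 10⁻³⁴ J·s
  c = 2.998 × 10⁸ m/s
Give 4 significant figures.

One Planck momentum: p_P = √(ℏc³/G) = 6.527 kg·m/s.
7.30 × 10³ × 6.527 kg·m/s = 4.764 × 10⁴ kg·m/s

4.764 × 10⁴ kg·m/s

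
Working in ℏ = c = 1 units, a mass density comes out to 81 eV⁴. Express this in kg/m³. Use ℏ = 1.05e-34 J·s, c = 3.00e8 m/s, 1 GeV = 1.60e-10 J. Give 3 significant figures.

1.89e-14 kg/m³

Mass density is [E]/(c²[L]³) = [E]⁴/(ℏ³c⁵).
1 GeV⁴ → 1/(ℏ³c⁵) × (1 GeV in J)⁴ = 2.33e20 kg/m³.
Convert the energy scale: 81 eV⁴ = 8.10e-35 GeV⁴.
Result: 8.10e-35 × 2.33e20 = 1.89e-14 kg/m³.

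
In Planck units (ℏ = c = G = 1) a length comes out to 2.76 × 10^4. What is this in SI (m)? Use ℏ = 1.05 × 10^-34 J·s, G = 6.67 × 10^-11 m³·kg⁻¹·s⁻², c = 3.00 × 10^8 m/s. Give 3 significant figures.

One Planck length: ℓ_P = √(ℏG/c³) = 1.61 × 10^-35 m.
2.76 × 10^4 × 1.61 × 10^-35 m = 4.45 × 10^-31 m

4.45 × 10^-31 m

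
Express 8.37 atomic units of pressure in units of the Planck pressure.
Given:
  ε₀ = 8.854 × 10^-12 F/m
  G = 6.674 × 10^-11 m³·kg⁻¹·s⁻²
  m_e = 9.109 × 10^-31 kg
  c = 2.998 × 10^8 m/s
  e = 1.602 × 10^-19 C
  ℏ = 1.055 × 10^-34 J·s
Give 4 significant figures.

5.293 × 10^-100

atomic unit of pressure: P_au = E_h/a₀³ = m_e⁴e¹⁰/((4πε₀)⁵ℏ⁸) = 2.929 × 10^13 Pa
Planck pressure: p_P = c⁷/(ℏG²) = 4.632 × 10^113 Pa
8.37 × 2.929 × 10^13 / 4.632 × 10^113 = 5.293 × 10^-100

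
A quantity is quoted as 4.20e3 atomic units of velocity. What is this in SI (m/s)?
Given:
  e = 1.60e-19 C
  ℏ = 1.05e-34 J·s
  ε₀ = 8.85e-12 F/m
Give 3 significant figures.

9.21e9 m/s

One atomic unit of velocity: v_au = e²/(4πε₀ℏ) = 2.19e6 m/s.
4.20e3 × 2.19e6 m/s = 9.21e9 m/s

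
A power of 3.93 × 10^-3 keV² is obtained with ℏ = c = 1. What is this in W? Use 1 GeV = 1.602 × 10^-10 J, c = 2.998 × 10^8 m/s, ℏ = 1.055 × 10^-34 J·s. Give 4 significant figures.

0.9560 W

Power is [E]/[T] = [E]²/ℏ.
1 GeV² → 1/ℏ × (1 GeV in J)² = 2.433 × 10^14 W.
Convert the energy scale: 3.93 × 10^-3 keV² = 3.93 × 10^-15 GeV².
Result: 3.93 × 10^-15 × 2.433 × 10^14 = 0.9560 W.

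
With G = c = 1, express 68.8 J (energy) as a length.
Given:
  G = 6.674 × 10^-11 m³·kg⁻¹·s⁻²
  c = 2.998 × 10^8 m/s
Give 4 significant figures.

Energy → length via G/c⁴.
68.8 J × (G/c⁴) = 5.684 × 10^-43 m

5.684 × 10^-43 m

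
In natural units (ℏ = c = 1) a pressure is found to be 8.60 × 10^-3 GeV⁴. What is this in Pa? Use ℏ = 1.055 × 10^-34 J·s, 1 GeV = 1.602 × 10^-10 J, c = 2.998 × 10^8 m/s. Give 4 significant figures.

Pressure is [E]/[L]³ = [E]⁴/(ℏc)³.
1 GeV⁴ → 1/(ℏc)³ × (1 GeV in J)⁴ = 2.082 × 10^37 Pa.
Result: 8.60 × 10^-3 × 2.082 × 10^37 = 1.790 × 10^35 Pa.

1.790 × 10^35 Pa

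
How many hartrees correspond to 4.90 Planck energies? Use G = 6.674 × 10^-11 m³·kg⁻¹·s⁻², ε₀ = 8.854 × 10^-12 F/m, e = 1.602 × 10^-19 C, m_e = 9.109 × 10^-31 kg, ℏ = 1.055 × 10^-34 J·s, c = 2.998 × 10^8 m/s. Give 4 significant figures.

2.202 × 10^27

Planck energy: E_P = √(ℏc⁵/G) = 1.957 × 10^9 J
hartree: E_h = m_e e⁴/(4πε₀ℏ)² = 4.354 × 10^-18 J
4.90 × 1.957 × 10^9 / 4.354 × 10^-18 = 2.202 × 10^27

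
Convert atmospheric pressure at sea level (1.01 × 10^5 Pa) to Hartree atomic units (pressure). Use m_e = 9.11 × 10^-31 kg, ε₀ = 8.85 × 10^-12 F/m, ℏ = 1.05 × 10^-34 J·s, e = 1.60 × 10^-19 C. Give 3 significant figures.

3.35 × 10^-9

atomic unit of pressure: P_au = E_h/a₀³ = m_e⁴e¹⁰/((4πε₀)⁵ℏ⁸) = 3.01 × 10^13 Pa.
1.01 × 10^5 / 3.01 × 10^13 = 3.35 × 10^-9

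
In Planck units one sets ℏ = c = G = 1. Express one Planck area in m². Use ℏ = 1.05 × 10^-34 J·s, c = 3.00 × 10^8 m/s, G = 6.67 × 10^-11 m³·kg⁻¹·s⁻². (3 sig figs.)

A_P = ℏG/c³
  = 7.00 × 10^-45 / 2.70 × 10^25
  = 2.59 × 10^-70 m²

2.59 × 10^-70 m²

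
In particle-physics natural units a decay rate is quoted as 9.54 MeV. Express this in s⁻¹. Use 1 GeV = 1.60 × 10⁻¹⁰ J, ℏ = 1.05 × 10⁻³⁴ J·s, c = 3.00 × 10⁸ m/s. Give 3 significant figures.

1.45 × 10²² s⁻¹

A rate is [E]/ℏ; divide by ℏ.
1 GeV → 1/ℏ × (1 GeV in J) = 1.52 × 10²⁴ s⁻¹.
Convert the energy scale: 9.54 MeV = 9.54 × 10⁻³ GeV.
Result: 9.54 × 10⁻³ × 1.52 × 10²⁴ = 1.45 × 10²² s⁻¹.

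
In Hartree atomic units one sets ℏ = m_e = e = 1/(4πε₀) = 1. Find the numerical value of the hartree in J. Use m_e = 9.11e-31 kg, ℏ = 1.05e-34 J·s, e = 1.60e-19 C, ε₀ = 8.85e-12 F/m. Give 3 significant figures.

E_h = m_e e⁴/(4πε₀ℏ)²
  = 5.97e-106 / 1.36e-88
  = 4.38e-18 J

4.38e-18 J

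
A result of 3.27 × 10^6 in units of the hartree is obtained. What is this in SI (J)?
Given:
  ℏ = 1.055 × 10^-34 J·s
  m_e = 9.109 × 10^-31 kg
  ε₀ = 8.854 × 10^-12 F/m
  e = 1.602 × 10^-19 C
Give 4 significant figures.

1.424 × 10^-11 J

One hartree: E_h = m_e e⁴/(4πε₀ℏ)² = 4.354 × 10^-18 J.
3.27 × 10^6 × 4.354 × 10^-18 J = 1.424 × 10^-11 J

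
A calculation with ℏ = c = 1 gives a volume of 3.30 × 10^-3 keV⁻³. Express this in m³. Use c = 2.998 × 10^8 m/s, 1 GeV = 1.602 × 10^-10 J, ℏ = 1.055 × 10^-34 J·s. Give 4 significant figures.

Volume is [L]³ = [E]⁻³·(ℏc)³.
1 GeV⁻³ → (ℏc)³ × (1 GeV in J)⁻³ = 7.696 × 10^-48 m³.
Convert the energy scale: 3.30 × 10^-3 keV⁻³ = 3.30 × 10^15 GeV⁻³.
Result: 3.30 × 10^15 × 7.696 × 10^-48 = 2.540 × 10^-32 m³.

2.540 × 10^-32 m³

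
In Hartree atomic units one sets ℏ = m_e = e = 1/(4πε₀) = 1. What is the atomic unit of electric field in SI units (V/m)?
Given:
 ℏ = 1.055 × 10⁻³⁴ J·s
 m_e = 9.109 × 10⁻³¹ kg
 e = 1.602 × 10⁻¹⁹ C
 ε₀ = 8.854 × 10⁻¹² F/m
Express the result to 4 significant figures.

E_au = E_h/(e a₀) = m_e²e⁵/((4πε₀)³ℏ⁴)
E_h = 4.354 × 10⁻¹⁸ J
a₀ = 5.297 × 10⁻¹¹ m
E_h/(e·a₀) = 5.131 × 10¹¹ V/m

5.131 × 10¹¹ V/m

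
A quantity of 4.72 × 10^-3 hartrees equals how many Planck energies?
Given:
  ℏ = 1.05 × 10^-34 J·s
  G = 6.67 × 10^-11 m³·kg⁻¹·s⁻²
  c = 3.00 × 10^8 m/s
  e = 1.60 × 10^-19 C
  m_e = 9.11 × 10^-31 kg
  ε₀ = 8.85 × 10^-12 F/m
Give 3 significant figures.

hartree: E_h = m_e e⁴/(4πε₀ℏ)² = 4.38 × 10^-18 J
Planck energy: E_P = √(ℏc⁵/G) = 1.96 × 10^9 J
4.72 × 10^-3 × 4.38 × 10^-18 / 1.96 × 10^9 = 1.06 × 10^-29

1.06 × 10^-29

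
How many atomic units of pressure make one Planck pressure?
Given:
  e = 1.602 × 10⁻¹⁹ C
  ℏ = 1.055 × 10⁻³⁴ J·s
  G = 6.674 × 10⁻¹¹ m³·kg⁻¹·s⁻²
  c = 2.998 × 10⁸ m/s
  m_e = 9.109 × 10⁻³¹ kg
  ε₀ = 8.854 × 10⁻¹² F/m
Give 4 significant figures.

Planck pressure: p_P = c⁷/(ℏG²) = 4.632 × 10¹¹³ Pa
atomic unit of pressure: P_au = E_h/a₀³ = m_e⁴e¹⁰/((4πε₀)⁵ℏ⁸) = 2.929 × 10¹³ Pa
ratio = 4.632 × 10¹¹³ / 2.929 × 10¹³ = 1.581 × 10¹⁰⁰

1.581 × 10¹⁰⁰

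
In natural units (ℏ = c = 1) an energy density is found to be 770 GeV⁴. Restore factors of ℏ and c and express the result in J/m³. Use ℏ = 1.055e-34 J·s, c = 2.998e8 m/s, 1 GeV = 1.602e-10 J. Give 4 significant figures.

[E]/[L]³ = [E]⁴/(ℏc)³; restore (ℏc)⁻³.
1 GeV⁴ → 1/(ℏc)³ × (1 GeV in J)⁴ = 2.082e37 J/m³.
Result: 770 × 2.082e37 = 1.603e40 J/m³.

1.603e40 J/m³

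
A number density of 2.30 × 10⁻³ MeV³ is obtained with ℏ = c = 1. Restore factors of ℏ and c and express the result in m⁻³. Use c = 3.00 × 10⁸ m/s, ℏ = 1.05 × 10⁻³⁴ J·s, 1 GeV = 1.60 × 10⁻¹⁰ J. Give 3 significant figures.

3.01 × 10³⁵ m⁻³

Number density is [L]⁻³ = [E]³/(ℏc)³.
1 GeV³ → 1/(ℏc)³ × (1 GeV in J)³ = 1.31 × 10⁴⁷ m⁻³.
Convert the energy scale: 2.30 × 10⁻³ MeV³ = 2.30 × 10⁻¹² GeV³.
Result: 2.30 × 10⁻¹² × 1.31 × 10⁴⁷ = 3.01 × 10³⁵ m⁻³.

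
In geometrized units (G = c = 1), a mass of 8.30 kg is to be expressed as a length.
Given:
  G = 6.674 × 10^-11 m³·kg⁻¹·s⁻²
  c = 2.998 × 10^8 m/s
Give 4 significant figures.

6.163 × 10^-27 m

In G = c = 1 units mass has dimensions of length; the conversion factor is G/c².
8.30 kg × (G/c²) = 6.163 × 10^-27 m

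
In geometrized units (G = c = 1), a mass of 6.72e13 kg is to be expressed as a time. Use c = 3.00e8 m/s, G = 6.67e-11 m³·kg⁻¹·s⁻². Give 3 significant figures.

1.66e-22 s

Mass → time via G/c³.
6.72e13 kg × (G/c³) = 1.66e-22 s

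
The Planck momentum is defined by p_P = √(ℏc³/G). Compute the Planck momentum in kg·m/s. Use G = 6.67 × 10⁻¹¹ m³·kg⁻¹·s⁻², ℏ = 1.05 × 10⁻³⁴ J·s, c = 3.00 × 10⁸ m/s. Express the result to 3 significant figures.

p_P = √(ℏc³/G)
  = √(42.5)
  = 6.52 kg·m/s

6.52 kg·m/s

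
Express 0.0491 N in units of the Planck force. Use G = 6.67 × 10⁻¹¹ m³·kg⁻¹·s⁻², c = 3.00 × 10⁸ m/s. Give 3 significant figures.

Planck force: F_P = c⁴/G = 1.21 × 10⁴⁴ N.
0.0491 / 1.21 × 10⁴⁴ = 4.04 × 10⁻⁴⁶

4.04 × 10⁻⁴⁶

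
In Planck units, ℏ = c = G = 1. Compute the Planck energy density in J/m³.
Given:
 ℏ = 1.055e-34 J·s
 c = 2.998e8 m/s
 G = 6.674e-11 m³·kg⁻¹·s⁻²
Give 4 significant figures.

4.632e113 J/m³

The unique combination of the constants set to 1 with dimensions of energy density is u_P = c⁷/(ℏG²).
  = 2.177e59 / 4.699e-55
  = 4.632e113 J/m³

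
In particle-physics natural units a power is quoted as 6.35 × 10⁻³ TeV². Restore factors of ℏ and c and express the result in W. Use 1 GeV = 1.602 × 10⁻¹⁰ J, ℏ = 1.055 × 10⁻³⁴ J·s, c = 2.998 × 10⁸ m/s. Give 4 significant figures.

Power is [E]/[T] = [E]²/ℏ.
1 GeV² → 1/ℏ × (1 GeV in J)² = 2.433 × 10¹⁴ W.
Convert the energy scale: 6.35 × 10⁻³ TeV² = 6.35 × 10³ GeV².
Result: 6.35 × 10³ × 2.433 × 10¹⁴ = 1.545 × 10¹⁸ W.

1.545 × 10¹⁸ W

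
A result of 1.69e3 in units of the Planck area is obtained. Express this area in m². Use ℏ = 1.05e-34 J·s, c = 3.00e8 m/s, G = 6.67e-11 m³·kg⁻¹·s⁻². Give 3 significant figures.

4.38e-67 m²

One Planck area: A_P = ℏG/c³ = 2.59e-70 m².
1.69e3 × 2.59e-70 m² = 4.38e-67 m²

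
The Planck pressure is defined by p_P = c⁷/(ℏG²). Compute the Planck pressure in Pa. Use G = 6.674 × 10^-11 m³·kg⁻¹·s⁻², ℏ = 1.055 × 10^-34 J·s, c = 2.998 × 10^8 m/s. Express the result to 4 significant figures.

p_P = c⁷/(ℏG²)
  = 2.177 × 10^59 / 4.699 × 10^-55
  = 4.632 × 10^113 Pa

4.632 × 10^113 Pa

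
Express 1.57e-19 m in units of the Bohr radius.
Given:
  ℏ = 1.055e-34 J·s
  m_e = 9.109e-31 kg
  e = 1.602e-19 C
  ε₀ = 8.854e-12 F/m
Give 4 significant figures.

2.964e-9

Bohr radius: a₀ = 4πε₀ℏ²/(m_e e²) = 5.297e-11 m.
1.57e-19 / 5.297e-11 = 2.964e-9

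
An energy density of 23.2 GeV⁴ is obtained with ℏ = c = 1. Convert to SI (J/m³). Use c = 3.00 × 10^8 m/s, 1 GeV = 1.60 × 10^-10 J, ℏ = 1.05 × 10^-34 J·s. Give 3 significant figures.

4.86 × 10^38 J/m³

[E]/[L]³ = [E]⁴/(ℏc)³; restore (ℏc)⁻³.
1 GeV⁴ → 1/(ℏc)³ × (1 GeV in J)⁴ = 2.10 × 10^37 J/m³.
Result: 23.2 × 2.10 × 10^37 = 4.86 × 10^38 J/m³.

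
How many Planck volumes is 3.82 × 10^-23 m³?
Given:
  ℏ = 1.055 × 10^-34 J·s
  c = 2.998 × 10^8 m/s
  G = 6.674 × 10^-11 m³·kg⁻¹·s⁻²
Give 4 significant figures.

Planck volume: V_P = (ℏG/c³)^(3/2) = 4.224 × 10^-105 m³.
3.82 × 10^-23 / 4.224 × 10^-105 = 9.044 × 10^81

9.044 × 10^81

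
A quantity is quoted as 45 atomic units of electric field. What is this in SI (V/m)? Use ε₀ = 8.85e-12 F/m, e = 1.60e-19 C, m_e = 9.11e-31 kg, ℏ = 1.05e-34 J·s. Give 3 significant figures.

One atomic unit of electric field: E_au = E_h/(e a₀) = m_e²e⁵/((4πε₀)³ℏ⁴) = 5.20e11 V/m.
45 × 5.20e11 V/m = 2.34e13 V/m

2.34e13 V/m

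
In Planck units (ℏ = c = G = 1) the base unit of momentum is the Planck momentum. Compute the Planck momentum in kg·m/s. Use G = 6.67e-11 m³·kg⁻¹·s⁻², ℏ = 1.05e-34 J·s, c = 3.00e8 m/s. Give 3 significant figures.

6.52 kg·m/s

p_P = √(ℏc³/G)
  = √(42.5)
  = 6.52 kg·m/s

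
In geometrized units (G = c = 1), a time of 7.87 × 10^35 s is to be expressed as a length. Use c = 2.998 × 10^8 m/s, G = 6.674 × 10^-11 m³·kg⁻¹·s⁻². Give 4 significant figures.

2.359 × 10^44 m

Time → length via c.
7.87 × 10^35 s × (c) = 2.359 × 10^44 m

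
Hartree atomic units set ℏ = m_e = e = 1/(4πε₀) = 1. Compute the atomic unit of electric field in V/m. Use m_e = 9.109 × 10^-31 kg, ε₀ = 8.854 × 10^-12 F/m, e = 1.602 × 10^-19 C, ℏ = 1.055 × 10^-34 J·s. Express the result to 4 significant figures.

The unique combination of the constants set to 1 with dimensions of electric field is E_au = E_h/(e a₀) = m_e²e⁵/((4πε₀)³ℏ⁴).
E_h = 4.354 × 10^-18 J
a₀ = 5.297 × 10^-11 m
E_h/(e·a₀) = 5.131 × 10^11 V/m

5.131 × 10^11 V/m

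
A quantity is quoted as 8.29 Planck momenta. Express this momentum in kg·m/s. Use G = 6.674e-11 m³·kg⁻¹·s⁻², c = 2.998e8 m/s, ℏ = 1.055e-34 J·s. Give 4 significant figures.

One Planck momentum: p_P = √(ℏc³/G) = 6.527 kg·m/s.
8.29 × 6.527 kg·m/s = 54.10 kg·m/s

54.10 kg·m/s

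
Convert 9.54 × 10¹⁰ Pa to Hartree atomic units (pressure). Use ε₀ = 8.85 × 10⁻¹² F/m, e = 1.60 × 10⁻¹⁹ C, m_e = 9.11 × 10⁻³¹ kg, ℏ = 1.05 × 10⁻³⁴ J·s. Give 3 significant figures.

atomic unit of pressure: P_au = E_h/a₀³ = m_e⁴e¹⁰/((4πε₀)⁵ℏ⁸) = 3.01 × 10¹³ Pa.
9.54 × 10¹⁰ / 3.01 × 10¹³ = 3.17 × 10⁻³

3.17 × 10⁻³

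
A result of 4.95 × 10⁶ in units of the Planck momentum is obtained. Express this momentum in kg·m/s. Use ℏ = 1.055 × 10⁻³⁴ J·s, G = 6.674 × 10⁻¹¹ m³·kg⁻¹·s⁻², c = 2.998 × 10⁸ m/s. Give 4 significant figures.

3.231 × 10⁷ kg·m/s

One Planck momentum: p_P = √(ℏc³/G) = 6.527 kg·m/s.
4.95 × 10⁶ × 6.527 kg·m/s = 3.231 × 10⁷ kg·m/s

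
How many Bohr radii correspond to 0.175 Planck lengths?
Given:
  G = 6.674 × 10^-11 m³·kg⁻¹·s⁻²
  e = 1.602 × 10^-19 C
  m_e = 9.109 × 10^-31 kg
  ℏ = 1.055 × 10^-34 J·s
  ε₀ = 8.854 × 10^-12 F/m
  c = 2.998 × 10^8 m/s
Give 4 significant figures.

5.340 × 10^-26

Planck length: ℓ_P = √(ℏG/c³) = 1.616 × 10^-35 m
Bohr radius: a₀ = 4πε₀ℏ²/(m_e e²) = 5.297 × 10^-11 m
0.175 × 1.616 × 10^-35 / 5.297 × 10^-11 = 5.340 × 10^-26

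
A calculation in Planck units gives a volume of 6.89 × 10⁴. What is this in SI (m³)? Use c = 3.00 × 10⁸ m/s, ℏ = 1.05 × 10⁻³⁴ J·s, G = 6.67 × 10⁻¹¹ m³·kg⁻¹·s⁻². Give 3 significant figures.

One Planck volume: V_P = (ℏG/c³)^(3/2) = 4.18 × 10⁻¹⁰⁵ m³.
6.89 × 10⁴ × 4.18 × 10⁻¹⁰⁵ m³ = 2.88 × 10⁻¹⁰⁰ m³

2.88 × 10⁻¹⁰⁰ m³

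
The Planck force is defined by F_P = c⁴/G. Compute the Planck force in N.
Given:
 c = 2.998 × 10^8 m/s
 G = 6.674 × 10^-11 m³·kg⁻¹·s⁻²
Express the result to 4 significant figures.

F_P = c⁴/G
  = 8.078 × 10^33 / 6.674 × 10^-11
  = 1.210 × 10^44 N

1.210 × 10^44 N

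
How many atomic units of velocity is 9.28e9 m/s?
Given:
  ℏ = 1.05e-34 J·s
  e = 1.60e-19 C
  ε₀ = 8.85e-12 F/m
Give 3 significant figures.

atomic unit of velocity: v_au = e²/(4πε₀ℏ) = 2.19e6 m/s.
9.28e9 / 2.19e6 = 4.23e3

4.23e3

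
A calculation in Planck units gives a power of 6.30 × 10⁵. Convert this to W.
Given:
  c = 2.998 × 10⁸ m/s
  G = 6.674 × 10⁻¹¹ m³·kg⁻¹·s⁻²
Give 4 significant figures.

2.286 × 10⁵⁸ W

One Planck power: P_P = c⁵/G = 3.629 × 10⁵² W.
6.30 × 10⁵ × 3.629 × 10⁵² W = 2.286 × 10⁵⁸ W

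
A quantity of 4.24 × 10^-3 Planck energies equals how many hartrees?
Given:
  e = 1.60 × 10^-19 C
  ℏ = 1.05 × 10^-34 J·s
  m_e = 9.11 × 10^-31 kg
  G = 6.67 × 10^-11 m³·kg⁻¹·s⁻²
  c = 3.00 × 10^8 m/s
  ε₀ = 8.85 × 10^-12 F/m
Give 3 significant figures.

Planck energy: E_P = √(ℏc⁵/G) = 1.96 × 10^9 J
hartree: E_h = m_e e⁴/(4πε₀ℏ)² = 4.38 × 10^-18 J
4.24 × 10^-3 × 1.96 × 10^9 / 4.38 × 10^-18 = 1.89 × 10^24

1.89 × 10^24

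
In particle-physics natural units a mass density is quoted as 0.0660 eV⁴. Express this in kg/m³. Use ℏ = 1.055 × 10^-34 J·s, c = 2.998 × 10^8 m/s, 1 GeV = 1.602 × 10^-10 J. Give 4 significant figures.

1.529 × 10^-17 kg/m³

Mass density is [E]/(c²[L]³) = [E]⁴/(ℏ³c⁵).
1 GeV⁴ → 1/(ℏ³c⁵) × (1 GeV in J)⁴ = 2.316 × 10^20 kg/m³.
Convert the energy scale: 0.0660 eV⁴ = 6.60 × 10^-38 GeV⁴.
Result: 6.60 × 10^-38 × 2.316 × 10^20 = 1.529 × 10^-17 kg/m³.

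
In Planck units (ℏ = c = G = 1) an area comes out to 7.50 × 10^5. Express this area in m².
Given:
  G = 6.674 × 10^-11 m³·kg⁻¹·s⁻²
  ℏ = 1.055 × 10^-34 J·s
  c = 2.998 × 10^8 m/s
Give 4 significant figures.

1.960 × 10^-64 m²

One Planck area: A_P = ℏG/c³ = 2.613 × 10^-70 m².
7.50 × 10^5 × 2.613 × 10^-70 m² = 1.960 × 10^-64 m²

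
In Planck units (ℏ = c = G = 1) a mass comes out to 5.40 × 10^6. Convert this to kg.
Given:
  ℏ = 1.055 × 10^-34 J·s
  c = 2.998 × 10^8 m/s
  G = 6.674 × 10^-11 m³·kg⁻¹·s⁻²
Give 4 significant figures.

0.1176 kg

One Planck mass: m_P = √(ℏc/G) = 2.177 × 10^-8 kg.
5.40 × 10^6 × 2.177 × 10^-8 kg = 0.1176 kg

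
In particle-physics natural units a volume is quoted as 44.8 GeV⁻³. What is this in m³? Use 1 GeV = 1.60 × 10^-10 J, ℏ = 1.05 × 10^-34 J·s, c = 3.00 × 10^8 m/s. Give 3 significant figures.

Volume is [L]³ = [E]⁻³·(ℏc)³.
1 GeV⁻³ → (ℏc)³ × (1 GeV in J)⁻³ = 7.63 × 10^-48 m³.
Result: 44.8 × 7.63 × 10^-48 = 3.42 × 10^-46 m³.

3.42 × 10^-46 m³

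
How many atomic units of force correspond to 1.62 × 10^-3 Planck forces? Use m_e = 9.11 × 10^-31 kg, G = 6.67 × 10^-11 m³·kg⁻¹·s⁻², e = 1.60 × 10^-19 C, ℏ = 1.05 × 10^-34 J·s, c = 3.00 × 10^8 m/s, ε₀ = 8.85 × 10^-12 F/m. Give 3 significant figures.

2.36 × 10^48

Planck force: F_P = c⁴/G = 1.21 × 10^44 N
atomic unit of force: F_au = E_h/a₀ = m_e²e⁶/((4πε₀)³ℏ⁴) = 8.33 × 10^-8 N
1.62 × 10^-3 × 1.21 × 10^44 / 8.33 × 10^-8 = 2.36 × 10^48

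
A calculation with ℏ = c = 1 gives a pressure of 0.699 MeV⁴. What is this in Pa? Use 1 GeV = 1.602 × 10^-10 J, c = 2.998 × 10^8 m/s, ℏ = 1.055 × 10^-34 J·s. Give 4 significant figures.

Pressure is [E]/[L]³ = [E]⁴/(ℏc)³.
1 GeV⁴ → 1/(ℏc)³ × (1 GeV in J)⁴ = 2.082 × 10^37 Pa.
Convert the energy scale: 0.699 MeV⁴ = 6.99 × 10^-13 GeV⁴.
Result: 6.99 × 10^-13 × 2.082 × 10^37 = 1.455 × 10^25 Pa.

1.455 × 10^25 Pa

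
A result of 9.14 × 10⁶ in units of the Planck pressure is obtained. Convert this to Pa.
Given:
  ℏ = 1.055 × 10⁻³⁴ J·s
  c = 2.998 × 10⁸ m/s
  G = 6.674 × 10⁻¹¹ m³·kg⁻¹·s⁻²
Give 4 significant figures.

4.234 × 10¹²⁰ Pa

One Planck pressure: p_P = c⁷/(ℏG²) = 4.632 × 10¹¹³ Pa.
9.14 × 10⁶ × 4.632 × 10¹¹³ Pa = 4.234 × 10¹²⁰ Pa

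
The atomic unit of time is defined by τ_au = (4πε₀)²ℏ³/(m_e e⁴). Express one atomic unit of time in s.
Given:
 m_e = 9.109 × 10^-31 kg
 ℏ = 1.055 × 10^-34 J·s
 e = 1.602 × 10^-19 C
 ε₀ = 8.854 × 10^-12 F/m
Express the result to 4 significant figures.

τ_au = (4πε₀)²ℏ³/(m_e e⁴)
E_h = 4.354 × 10^-18 J
ℏ/E_h = 2.423 × 10^-17 s

2.423 × 10^-17 s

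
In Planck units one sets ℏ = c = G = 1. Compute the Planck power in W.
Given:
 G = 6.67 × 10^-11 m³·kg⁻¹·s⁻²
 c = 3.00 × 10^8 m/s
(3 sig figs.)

P_P = c⁵/G
  = 2.43 × 10^42 / 6.67 × 10^-11
  = 3.64 × 10^52 W

3.64 × 10^52 W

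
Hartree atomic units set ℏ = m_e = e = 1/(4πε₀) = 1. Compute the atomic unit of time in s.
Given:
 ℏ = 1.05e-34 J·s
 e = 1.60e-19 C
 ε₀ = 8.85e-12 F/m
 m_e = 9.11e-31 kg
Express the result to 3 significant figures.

The unique combination of the constants set to 1 with dimensions of time is τ_au = (4πε₀)²ℏ³/(m_e e⁴).
E_h = 4.38e-18 J
ℏ/E_h = 2.40e-17 s

2.40e-17 s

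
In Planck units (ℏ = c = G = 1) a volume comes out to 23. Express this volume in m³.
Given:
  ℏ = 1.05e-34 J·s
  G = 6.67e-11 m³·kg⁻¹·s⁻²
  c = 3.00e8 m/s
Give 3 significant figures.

One Planck volume: V_P = (ℏG/c³)^(3/2) = 4.18e-105 m³.
23 × 4.18e-105 m³ = 9.61e-104 m³

9.61e-104 m³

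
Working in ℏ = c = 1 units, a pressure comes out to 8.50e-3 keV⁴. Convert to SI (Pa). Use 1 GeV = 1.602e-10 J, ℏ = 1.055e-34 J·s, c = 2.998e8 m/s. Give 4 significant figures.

1.769e11 Pa

Pressure is [E]/[L]³ = [E]⁴/(ℏc)³.
1 GeV⁴ → 1/(ℏc)³ × (1 GeV in J)⁴ = 2.082e37 Pa.
Convert the energy scale: 8.50e-3 keV⁴ = 8.50e-27 GeV⁴.
Result: 8.50e-27 × 2.082e37 = 1.769e11 Pa.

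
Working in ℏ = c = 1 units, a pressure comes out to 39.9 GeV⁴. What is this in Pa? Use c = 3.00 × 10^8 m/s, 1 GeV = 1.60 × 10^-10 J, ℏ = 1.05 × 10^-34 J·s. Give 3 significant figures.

Pressure is [E]/[L]³ = [E]⁴/(ℏc)³.
1 GeV⁴ → 1/(ℏc)³ × (1 GeV in J)⁴ = 2.10 × 10^37 Pa.
Result: 39.9 × 2.10 × 10^37 = 8.37 × 10^38 Pa.

8.37 × 10^38 Pa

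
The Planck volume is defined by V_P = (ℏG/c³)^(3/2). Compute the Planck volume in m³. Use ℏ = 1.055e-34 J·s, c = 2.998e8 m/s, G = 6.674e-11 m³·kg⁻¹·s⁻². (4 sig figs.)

4.224e-105 m³

V_P = (ℏG/c³)^(3/2)
  = √(1.784e-209)
  = 4.224e-105 m³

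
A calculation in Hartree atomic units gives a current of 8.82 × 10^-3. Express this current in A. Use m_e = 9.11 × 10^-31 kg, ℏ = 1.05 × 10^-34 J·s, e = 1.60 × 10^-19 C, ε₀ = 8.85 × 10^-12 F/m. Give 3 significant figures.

5.88 × 10^-5 A

One atomic unit of electric current: I_au = e E_h/ℏ = m_e e⁵/((4πε₀)²ℏ³) = 6.67 × 10^-3 A.
8.82 × 10^-3 × 6.67 × 10^-3 A = 5.88 × 10^-5 A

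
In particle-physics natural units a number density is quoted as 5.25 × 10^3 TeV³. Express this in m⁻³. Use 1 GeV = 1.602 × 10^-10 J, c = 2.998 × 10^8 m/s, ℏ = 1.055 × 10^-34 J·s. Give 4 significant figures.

6.822 × 10^59 m⁻³

Number density is [L]⁻³ = [E]³/(ℏc)³.
1 GeV³ → 1/(ℏc)³ × (1 GeV in J)³ = 1.299 × 10^47 m⁻³.
Convert the energy scale: 5.25 × 10^3 TeV³ = 5.25 × 10^12 GeV³.
Result: 5.25 × 10^12 × 1.299 × 10^47 = 6.822 × 10^59 m⁻³.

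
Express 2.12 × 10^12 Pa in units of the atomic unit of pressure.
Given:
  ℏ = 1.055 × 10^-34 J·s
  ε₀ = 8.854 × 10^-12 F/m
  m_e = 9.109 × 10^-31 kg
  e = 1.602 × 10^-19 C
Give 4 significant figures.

0.07238

atomic unit of pressure: P_au = E_h/a₀³ = m_e⁴e¹⁰/((4πε₀)⁵ℏ⁸) = 2.929 × 10^13 Pa.
2.12 × 10^12 / 2.929 × 10^13 = 0.07238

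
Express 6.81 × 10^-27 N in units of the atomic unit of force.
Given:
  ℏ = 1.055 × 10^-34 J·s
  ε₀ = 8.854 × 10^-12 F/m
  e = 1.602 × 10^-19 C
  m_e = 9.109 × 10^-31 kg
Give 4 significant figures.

8.285 × 10^-20

atomic unit of force: F_au = E_h/a₀ = m_e²e⁶/((4πε₀)³ℏ⁴) = 8.220 × 10^-8 N.
6.81 × 10^-27 / 8.220 × 10^-8 = 8.285 × 10^-20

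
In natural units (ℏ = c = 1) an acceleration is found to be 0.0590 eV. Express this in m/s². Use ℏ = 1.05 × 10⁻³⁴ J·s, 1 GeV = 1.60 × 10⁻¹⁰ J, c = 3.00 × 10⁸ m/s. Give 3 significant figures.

Acceleration is [L]/[T]² = c·[E]/ℏ.
1 GeV → c/ℏ × (1 GeV in J) = 4.57 × 10³² m/s².
Convert the energy scale: 0.0590 eV = 5.90 × 10⁻¹¹ GeV.
Result: 5.90 × 10⁻¹¹ × 4.57 × 10³² = 2.70 × 10²² m/s².

2.70 × 10²² m/s²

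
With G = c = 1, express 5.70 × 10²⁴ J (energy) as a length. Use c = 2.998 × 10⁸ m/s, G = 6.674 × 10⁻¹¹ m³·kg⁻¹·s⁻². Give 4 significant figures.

Energy → length via G/c⁴.
5.70 × 10²⁴ J × (G/c⁴) = 4.709 × 10⁻²⁰ m

4.709 × 10⁻²⁰ m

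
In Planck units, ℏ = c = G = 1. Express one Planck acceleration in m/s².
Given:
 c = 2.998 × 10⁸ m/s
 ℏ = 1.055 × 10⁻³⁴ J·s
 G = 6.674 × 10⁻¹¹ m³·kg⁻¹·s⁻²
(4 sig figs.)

5.560 × 10⁵¹ m/s²

From ℏ = c = G = 1 the acceleration scale is a_P = √(c⁷/(ℏG)).
  = √(3.092 × 10¹⁰³)
  = 5.560 × 10⁵¹ m/s²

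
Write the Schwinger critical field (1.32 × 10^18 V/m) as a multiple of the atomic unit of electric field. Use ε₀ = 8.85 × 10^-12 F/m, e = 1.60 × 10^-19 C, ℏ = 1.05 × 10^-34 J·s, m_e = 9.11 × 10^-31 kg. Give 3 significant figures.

2.54 × 10^6

atomic unit of electric field: E_au = E_h/(e a₀) = m_e²e⁵/((4πε₀)³ℏ⁴) = 5.20 × 10^11 V/m.
1.32 × 10^18 / 5.20 × 10^11 = 2.54 × 10^6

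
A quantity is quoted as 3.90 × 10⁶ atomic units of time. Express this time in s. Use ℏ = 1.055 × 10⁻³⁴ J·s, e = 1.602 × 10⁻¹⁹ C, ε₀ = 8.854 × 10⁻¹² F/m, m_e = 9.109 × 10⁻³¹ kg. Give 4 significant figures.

One atomic unit of time: τ_au = (4πε₀)²ℏ³/(m_e e⁴) = 2.423 × 10⁻¹⁷ s.
3.90 × 10⁶ × 2.423 × 10⁻¹⁷ s = 9.449 × 10⁻¹¹ s

9.449 × 10⁻¹¹ s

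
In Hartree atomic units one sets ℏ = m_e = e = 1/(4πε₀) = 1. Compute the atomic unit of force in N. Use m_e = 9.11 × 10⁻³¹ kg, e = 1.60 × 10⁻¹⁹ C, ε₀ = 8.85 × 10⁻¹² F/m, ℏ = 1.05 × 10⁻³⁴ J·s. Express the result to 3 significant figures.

8.33 × 10⁻⁸ N

F_au = E_h/a₀ = m_e²e⁶/((4πε₀)³ℏ⁴)
E_h = 4.38 × 10⁻¹⁸ J
a₀ = 5.26 × 10⁻¹¹ m
E_h/a₀ = 8.33 × 10⁻⁸ N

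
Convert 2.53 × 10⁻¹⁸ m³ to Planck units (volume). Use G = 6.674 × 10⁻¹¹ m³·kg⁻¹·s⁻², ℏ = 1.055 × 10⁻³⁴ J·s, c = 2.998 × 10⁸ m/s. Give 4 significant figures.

5.990 × 10⁸⁶

Planck volume: V_P = (ℏG/c³)^(3/2) = 4.224 × 10⁻¹⁰⁵ m³.
2.53 × 10⁻¹⁸ / 4.224 × 10⁻¹⁰⁵ = 5.990 × 10⁸⁶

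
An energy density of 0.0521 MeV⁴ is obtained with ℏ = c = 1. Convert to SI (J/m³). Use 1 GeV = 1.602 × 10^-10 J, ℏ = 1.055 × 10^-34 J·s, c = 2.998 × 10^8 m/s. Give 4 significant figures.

[E]/[L]³ = [E]⁴/(ℏc)³; restore (ℏc)⁻³.
1 GeV⁴ → 1/(ℏc)³ × (1 GeV in J)⁴ = 2.082 × 10^37 J/m³.
Convert the energy scale: 0.0521 MeV⁴ = 5.21 × 10^-14 GeV⁴.
Result: 5.21 × 10^-14 × 2.082 × 10^37 = 1.085 × 10^24 J/m³.

1.085 × 10^24 J/m³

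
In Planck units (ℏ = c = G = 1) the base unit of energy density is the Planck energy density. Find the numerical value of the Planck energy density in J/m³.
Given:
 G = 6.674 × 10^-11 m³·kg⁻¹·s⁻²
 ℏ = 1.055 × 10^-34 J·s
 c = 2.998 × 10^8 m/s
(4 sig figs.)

4.632 × 10^113 J/m³

u_P = c⁷/(ℏG²)
  = 2.177 × 10^59 / 4.699 × 10^-55
  = 4.632 × 10^113 J/m³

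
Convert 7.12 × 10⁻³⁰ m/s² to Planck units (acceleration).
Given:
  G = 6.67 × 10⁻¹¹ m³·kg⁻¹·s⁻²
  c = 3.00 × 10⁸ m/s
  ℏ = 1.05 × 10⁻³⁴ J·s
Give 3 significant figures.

1.27 × 10⁻⁸¹

Planck acceleration: a_P = √(c⁷/(ℏG)) = 5.59 × 10⁵¹ m/s².
7.12 × 10⁻³⁰ / 5.59 × 10⁵¹ = 1.27 × 10⁻⁸¹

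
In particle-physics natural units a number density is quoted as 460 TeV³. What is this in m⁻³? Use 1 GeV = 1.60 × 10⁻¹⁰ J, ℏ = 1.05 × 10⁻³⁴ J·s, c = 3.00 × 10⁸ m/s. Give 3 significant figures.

Number density is [L]⁻³ = [E]³/(ℏc)³.
1 GeV³ → 1/(ℏc)³ × (1 GeV in J)³ = 1.31 × 10⁴⁷ m⁻³.
Convert the energy scale: 460 TeV³ = 4.60 × 10¹¹ GeV³.
Result: 4.60 × 10¹¹ × 1.31 × 10⁴⁷ = 6.03 × 10⁵⁸ m⁻³.

6.03 × 10⁵⁸ m⁻³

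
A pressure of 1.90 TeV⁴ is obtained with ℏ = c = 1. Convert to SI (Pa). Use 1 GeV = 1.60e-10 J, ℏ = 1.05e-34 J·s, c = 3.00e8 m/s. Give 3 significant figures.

3.98e49 Pa

Pressure is [E]/[L]³ = [E]⁴/(ℏc)³.
1 GeV⁴ → 1/(ℏc)³ × (1 GeV in J)⁴ = 2.10e37 Pa.
Convert the energy scale: 1.90 TeV⁴ = 1.90e12 GeV⁴.
Result: 1.90e12 × 2.10e37 = 3.98e49 Pa.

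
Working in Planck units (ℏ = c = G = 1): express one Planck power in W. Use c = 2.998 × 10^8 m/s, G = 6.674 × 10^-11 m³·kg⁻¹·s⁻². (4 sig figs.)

3.629 × 10^52 W

Dimensional analysis gives P_P = c⁵/G.
  = 2.422 × 10^42 / 6.674 × 10^-11
  = 3.629 × 10^52 W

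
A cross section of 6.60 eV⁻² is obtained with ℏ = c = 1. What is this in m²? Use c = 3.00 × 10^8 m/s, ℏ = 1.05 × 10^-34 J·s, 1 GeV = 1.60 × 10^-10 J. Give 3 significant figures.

Area is [L]² = [E]⁻²·(ℏc)²; restore (ℏc)².
1 GeV⁻² → (ℏc)² × (1 GeV in J)⁻² = 3.88 × 10^-32 m².
Convert the energy scale: 6.60 eV⁻² = 6.60 × 10^18 GeV⁻².
Result: 6.60 × 10^18 × 3.88 × 10^-32 = 2.56 × 10^-13 m².

2.56 × 10^-13 m²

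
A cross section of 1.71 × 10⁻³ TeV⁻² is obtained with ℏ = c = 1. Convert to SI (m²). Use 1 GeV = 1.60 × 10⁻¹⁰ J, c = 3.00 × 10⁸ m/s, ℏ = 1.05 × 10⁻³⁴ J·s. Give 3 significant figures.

6.63 × 10⁻⁴¹ m²

Area is [L]² = [E]⁻²·(ℏc)²; restore (ℏc)².
1 GeV⁻² → (ℏc)² × (1 GeV in J)⁻² = 3.88 × 10⁻³² m².
Convert the energy scale: 1.71 × 10⁻³ TeV⁻² = 1.71 × 10⁻⁹ GeV⁻².
Result: 1.71 × 10⁻⁹ × 3.88 × 10⁻³² = 6.63 × 10⁻⁴¹ m².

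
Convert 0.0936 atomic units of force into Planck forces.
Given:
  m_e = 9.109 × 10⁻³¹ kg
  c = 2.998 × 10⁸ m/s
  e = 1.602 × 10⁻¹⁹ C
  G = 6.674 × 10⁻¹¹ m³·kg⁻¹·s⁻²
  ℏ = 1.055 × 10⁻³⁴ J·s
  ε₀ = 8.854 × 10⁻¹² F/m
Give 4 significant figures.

atomic unit of force: F_au = E_h/a₀ = m_e²e⁶/((4πε₀)³ℏ⁴) = 8.220 × 10⁻⁸ N
Planck force: F_P = c⁴/G = 1.210 × 10⁴⁴ N
0.0936 × 8.220 × 10⁻⁸ / 1.210 × 10⁴⁴ = 6.356 × 10⁻⁵³

6.356 × 10⁻⁵³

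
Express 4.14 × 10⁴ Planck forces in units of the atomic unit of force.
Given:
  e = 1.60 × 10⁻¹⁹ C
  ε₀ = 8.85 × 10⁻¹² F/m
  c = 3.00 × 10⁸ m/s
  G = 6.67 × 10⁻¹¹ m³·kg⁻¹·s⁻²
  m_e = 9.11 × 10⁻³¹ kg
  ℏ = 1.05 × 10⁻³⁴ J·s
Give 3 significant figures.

Planck force: F_P = c⁴/G = 1.21 × 10⁴⁴ N
atomic unit of force: F_au = E_h/a₀ = m_e²e⁶/((4πε₀)³ℏ⁴) = 8.33 × 10⁻⁸ N
4.14 × 10⁴ × 1.21 × 10⁴⁴ / 8.33 × 10⁻⁸ = 6.04 × 10⁵⁵

6.04 × 10⁵⁵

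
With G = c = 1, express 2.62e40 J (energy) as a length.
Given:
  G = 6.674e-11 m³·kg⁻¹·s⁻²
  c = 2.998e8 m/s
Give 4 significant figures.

2.165e-4 m

Energy → length via G/c⁴.
2.62e40 J × (G/c⁴) = 2.165e-4 m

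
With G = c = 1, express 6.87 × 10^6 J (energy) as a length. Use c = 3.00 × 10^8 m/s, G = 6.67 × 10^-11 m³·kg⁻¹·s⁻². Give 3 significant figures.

Energy → length via G/c⁴.
6.87 × 10^6 J × (G/c⁴) = 5.66 × 10^-38 m

5.66 × 10^-38 m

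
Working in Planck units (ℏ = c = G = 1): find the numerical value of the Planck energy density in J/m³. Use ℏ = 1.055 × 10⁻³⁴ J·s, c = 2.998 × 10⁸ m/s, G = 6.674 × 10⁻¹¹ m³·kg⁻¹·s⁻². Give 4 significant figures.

From ℏ = c = G = 1 the energy density scale is u_P = c⁷/(ℏG²).
  = 2.177 × 10⁵⁹ / 4.699 × 10⁻⁵⁵
  = 4.632 × 10¹¹³ J/m³

4.632 × 10¹¹³ J/m³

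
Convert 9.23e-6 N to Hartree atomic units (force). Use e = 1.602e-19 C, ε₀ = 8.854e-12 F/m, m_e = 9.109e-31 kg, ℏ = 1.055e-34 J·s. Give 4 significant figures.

atomic unit of force: F_au = E_h/a₀ = m_e²e⁶/((4πε₀)³ℏ⁴) = 8.220e-8 N.
9.23e-6 / 8.220e-8 = 112.3

112.3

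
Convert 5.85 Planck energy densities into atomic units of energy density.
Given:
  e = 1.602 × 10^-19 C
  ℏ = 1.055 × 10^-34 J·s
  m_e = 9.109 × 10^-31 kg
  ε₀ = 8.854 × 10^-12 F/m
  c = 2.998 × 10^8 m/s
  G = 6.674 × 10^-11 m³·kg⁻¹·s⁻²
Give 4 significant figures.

Planck energy density: u_P = c⁷/(ℏG²) = 4.632 × 10^113 J/m³
atomic unit of energy density: u_au = E_h/a₀³ = m_e⁴e¹⁰/((4πε₀)⁵ℏ⁸) = 2.929 × 10^13 J/m³
5.85 × 4.632 × 10^113 / 2.929 × 10^13 = 9.251 × 10^100

9.251 × 10^100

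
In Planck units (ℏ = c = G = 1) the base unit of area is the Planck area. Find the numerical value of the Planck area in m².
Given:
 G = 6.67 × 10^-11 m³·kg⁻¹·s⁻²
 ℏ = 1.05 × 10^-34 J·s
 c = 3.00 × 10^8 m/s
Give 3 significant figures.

2.59 × 10^-70 m²

A_P = ℏG/c³
  = 7.00 × 10^-45 / 2.70 × 10^25
  = 2.59 × 10^-70 m²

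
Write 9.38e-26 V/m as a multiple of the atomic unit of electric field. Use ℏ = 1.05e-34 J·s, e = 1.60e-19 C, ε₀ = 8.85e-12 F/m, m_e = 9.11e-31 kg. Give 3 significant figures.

atomic unit of electric field: E_au = E_h/(e a₀) = m_e²e⁵/((4πε₀)³ℏ⁴) = 5.20e11 V/m.
9.38e-26 / 5.20e11 = 1.80e-37

1.80e-37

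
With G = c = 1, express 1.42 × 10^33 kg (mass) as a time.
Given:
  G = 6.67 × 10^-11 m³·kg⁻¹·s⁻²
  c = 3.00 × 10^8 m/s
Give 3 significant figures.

Mass → time via G/c³.
1.42 × 10^33 kg × (G/c³) = 3.51 × 10^-3 s

3.51 × 10^-3 s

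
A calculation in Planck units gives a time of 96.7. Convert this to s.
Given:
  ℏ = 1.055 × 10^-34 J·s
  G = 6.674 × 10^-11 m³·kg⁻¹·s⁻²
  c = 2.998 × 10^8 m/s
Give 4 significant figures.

5.214 × 10^-42 s

One Planck time: t_P = √(ℏG/c⁵) = 5.392 × 10^-44 s.
96.7 × 5.392 × 10^-44 s = 5.214 × 10^-42 s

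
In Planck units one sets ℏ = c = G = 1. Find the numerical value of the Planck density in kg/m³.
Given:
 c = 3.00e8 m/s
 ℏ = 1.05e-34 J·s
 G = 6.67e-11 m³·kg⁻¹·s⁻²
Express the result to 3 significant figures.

ρ_P = c⁵/(ℏG²)
  = 2.43e42 / 4.67e-55
  = 5.20e96 kg/m³

5.20e96 kg/m³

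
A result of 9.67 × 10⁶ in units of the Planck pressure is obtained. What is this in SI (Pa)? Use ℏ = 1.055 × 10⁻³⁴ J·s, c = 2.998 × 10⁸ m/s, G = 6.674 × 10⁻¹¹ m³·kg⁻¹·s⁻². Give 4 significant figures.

One Planck pressure: p_P = c⁷/(ℏG²) = 4.632 × 10¹¹³ Pa.
9.67 × 10⁶ × 4.632 × 10¹¹³ Pa = 4.479 × 10¹²⁰ Pa

4.479 × 10¹²⁰ Pa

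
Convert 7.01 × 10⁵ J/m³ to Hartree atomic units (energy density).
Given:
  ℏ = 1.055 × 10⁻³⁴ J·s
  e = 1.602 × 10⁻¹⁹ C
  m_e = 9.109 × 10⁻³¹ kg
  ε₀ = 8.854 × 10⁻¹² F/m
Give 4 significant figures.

atomic unit of energy density: u_au = E_h/a₀³ = m_e⁴e¹⁰/((4πε₀)⁵ℏ⁸) = 2.929 × 10¹³ J/m³.
7.01 × 10⁵ / 2.929 × 10¹³ = 2.393 × 10⁻⁸

2.393 × 10⁻⁸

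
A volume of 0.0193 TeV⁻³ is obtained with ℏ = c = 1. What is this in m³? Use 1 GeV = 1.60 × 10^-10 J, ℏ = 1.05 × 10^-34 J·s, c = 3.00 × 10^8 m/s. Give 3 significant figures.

1.47 × 10^-58 m³

Volume is [L]³ = [E]⁻³·(ℏc)³.
1 GeV⁻³ → (ℏc)³ × (1 GeV in J)⁻³ = 7.63 × 10^-48 m³.
Convert the energy scale: 0.0193 TeV⁻³ = 1.93 × 10^-11 GeV⁻³.
Result: 1.93 × 10^-11 × 7.63 × 10^-48 = 1.47 × 10^-58 m³.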